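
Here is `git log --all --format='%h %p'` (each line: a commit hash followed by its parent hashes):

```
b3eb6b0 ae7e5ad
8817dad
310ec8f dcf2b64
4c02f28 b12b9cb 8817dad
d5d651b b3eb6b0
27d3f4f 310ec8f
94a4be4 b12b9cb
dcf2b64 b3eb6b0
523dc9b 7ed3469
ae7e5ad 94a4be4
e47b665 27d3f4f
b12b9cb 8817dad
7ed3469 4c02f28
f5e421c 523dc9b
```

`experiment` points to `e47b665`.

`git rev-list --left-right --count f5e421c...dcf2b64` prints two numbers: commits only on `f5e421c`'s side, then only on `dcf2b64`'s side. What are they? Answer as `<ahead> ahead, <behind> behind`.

4 ahead, 4 behind

Reachable from f5e421c: {4c02f28, 523dc9b, 7ed3469, 8817dad, b12b9cb, f5e421c}.
Reachable from dcf2b64: {8817dad, 94a4be4, ae7e5ad, b12b9cb, b3eb6b0, dcf2b64}.
Only in f5e421c's history (ahead): {4c02f28, 523dc9b, 7ed3469, f5e421c} — 4.
Only in dcf2b64's history (behind): {94a4be4, ae7e5ad, b3eb6b0, dcf2b64} — 4.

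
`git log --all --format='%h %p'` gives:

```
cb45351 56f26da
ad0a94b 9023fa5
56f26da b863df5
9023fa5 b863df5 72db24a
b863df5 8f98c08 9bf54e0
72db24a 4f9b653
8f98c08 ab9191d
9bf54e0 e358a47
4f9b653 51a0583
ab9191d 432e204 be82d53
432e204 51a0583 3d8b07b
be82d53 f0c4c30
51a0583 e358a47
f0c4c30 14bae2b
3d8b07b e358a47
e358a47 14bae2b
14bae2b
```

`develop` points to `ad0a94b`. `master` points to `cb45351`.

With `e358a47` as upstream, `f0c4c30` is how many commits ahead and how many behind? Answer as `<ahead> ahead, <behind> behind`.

1 ahead, 1 behind

Reachable from f0c4c30: {14bae2b, f0c4c30}.
Reachable from e358a47: {14bae2b, e358a47}.
Only in f0c4c30's history (ahead): {f0c4c30} — 1.
Only in e358a47's history (behind): {e358a47} — 1.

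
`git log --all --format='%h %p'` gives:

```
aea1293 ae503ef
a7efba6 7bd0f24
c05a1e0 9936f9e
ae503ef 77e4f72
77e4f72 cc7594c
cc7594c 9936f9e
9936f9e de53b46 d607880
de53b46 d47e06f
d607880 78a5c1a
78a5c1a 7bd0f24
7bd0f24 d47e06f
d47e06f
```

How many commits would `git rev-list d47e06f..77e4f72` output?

7

Reachable from 77e4f72: {77e4f72, 78a5c1a, 7bd0f24, 9936f9e, cc7594c, d47e06f, d607880, de53b46}.
Reachable from d47e06f: {d47e06f}.
In 77e4f72's history but not d47e06f's: {77e4f72, 78a5c1a, 7bd0f24, 9936f9e, cc7594c, d607880, de53b46} — 7 commits.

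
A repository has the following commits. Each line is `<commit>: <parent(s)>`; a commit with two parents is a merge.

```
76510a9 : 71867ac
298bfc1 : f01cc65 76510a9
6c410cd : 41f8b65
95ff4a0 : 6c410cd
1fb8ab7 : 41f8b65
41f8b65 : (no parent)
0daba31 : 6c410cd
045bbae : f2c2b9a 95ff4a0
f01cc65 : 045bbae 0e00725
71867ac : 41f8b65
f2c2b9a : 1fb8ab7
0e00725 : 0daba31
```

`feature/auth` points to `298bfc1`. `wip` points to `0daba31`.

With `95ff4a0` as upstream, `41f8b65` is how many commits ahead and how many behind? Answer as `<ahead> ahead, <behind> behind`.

Reachable from 41f8b65: {41f8b65}.
Reachable from 95ff4a0: {41f8b65, 6c410cd, 95ff4a0}.
Only in 41f8b65's history (ahead): {} — 0.
Only in 95ff4a0's history (behind): {6c410cd, 95ff4a0} — 2.

0 ahead, 2 behind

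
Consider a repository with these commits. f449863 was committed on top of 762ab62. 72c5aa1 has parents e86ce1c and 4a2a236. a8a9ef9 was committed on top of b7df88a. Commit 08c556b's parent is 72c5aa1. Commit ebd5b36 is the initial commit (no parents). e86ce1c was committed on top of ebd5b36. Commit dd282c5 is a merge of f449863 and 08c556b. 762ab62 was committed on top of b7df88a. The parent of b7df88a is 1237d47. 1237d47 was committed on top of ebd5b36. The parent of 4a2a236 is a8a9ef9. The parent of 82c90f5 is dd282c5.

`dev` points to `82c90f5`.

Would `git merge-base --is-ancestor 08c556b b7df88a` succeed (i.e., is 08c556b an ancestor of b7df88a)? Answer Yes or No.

Ancestors of b7df88a: {1237d47, b7df88a, ebd5b36}.
08c556b is not in that set, so it is not an ancestor of b7df88a.

No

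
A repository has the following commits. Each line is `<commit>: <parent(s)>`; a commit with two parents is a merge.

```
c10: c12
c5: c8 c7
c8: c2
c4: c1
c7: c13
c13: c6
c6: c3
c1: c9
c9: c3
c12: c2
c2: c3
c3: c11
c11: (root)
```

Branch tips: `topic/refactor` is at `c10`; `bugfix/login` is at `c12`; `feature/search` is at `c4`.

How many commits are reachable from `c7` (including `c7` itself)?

Walking parent pointers from c7: reachable set = {c11, c13, c3, c6, c7}.
That is 5 commits.

5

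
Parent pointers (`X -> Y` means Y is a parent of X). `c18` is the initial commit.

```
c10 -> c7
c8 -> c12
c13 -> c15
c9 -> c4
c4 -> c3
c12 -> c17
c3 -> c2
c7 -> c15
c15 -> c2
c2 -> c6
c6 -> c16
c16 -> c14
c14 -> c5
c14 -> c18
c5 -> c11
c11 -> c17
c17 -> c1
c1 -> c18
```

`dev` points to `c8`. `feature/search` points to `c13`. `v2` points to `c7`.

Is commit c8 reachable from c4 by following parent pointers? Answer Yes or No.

Ancestors of c4: {c1, c11, c14, c16, c17, c18, c2, c3, c4, c5, c6}.
c8 is not in that set, so it is not an ancestor of c4.

No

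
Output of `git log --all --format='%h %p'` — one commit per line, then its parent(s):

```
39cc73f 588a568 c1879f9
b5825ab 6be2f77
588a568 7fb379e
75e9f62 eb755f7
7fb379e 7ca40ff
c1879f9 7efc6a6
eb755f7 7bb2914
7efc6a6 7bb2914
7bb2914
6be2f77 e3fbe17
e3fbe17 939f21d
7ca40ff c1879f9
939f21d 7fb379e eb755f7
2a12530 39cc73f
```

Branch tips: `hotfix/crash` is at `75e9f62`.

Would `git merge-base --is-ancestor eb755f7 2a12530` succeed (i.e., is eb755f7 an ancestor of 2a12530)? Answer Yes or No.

No

Ancestors of 2a12530: {2a12530, 39cc73f, 588a568, 7bb2914, 7ca40ff, 7efc6a6, 7fb379e, c1879f9}.
eb755f7 is not in that set, so it is not an ancestor of 2a12530.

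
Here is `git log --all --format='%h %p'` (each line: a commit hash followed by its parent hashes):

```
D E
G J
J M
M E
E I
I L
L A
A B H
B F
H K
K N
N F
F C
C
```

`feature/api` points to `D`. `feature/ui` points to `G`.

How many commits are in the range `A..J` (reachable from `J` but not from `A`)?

Reachable from J: {A, B, C, E, F, H, I, J, K, L, M, N}.
Reachable from A: {A, B, C, F, H, K, N}.
In J's history but not A's: {E, I, J, L, M} — 5 commits.

5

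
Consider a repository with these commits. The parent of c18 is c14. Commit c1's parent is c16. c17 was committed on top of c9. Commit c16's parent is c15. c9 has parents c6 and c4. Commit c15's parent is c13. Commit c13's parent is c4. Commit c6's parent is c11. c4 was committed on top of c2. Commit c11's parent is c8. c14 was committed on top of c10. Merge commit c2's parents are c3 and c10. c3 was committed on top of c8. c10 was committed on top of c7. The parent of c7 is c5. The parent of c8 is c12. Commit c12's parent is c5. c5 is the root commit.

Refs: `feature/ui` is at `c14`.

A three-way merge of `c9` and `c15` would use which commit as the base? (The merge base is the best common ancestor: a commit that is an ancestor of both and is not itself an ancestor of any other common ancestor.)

Ancestors of c9: {c10, c11, c12, c2, c3, c4, c5, c6, c7, c8, c9}.
Ancestors of c15: {c10, c12, c13, c15, c2, c3, c4, c5, c7, c8}.
Common ancestors: {c10, c12, c2, c3, c4, c5, c7, c8}.
Among these, c4 is not an ancestor of any other common ancestor — it is the merge base.

c4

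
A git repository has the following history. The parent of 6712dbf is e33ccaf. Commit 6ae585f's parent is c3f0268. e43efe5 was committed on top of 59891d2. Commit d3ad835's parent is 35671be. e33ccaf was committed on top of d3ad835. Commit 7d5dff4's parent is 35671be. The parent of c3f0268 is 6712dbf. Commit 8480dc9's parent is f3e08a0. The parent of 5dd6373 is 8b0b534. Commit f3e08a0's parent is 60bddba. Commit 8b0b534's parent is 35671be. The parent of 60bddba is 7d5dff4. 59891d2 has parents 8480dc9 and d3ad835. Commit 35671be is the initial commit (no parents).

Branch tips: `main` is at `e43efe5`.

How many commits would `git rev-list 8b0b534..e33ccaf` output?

2

Reachable from e33ccaf: {35671be, d3ad835, e33ccaf}.
Reachable from 8b0b534: {35671be, 8b0b534}.
In e33ccaf's history but not 8b0b534's: {d3ad835, e33ccaf} — 2 commits.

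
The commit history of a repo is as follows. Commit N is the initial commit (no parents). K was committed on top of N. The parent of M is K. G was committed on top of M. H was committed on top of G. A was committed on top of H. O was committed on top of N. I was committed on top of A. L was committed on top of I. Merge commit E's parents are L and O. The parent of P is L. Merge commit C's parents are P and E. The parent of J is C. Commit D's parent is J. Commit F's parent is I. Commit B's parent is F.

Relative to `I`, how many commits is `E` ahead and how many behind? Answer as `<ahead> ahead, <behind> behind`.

3 ahead, 0 behind

Reachable from E: {A, E, G, H, I, K, L, M, N, O}.
Reachable from I: {A, G, H, I, K, M, N}.
Only in E's history (ahead): {E, L, O} — 3.
Only in I's history (behind): {} — 0.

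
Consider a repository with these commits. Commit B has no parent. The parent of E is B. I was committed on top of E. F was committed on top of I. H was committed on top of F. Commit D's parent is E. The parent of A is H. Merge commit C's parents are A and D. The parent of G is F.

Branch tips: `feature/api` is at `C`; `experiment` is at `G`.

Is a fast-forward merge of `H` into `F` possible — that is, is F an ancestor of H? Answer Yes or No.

Yes

A fast-forward from F to H is possible iff F is an ancestor of H.
Ancestors of H: {B, E, F, H, I}.
F is among them, so fast-forward is possible.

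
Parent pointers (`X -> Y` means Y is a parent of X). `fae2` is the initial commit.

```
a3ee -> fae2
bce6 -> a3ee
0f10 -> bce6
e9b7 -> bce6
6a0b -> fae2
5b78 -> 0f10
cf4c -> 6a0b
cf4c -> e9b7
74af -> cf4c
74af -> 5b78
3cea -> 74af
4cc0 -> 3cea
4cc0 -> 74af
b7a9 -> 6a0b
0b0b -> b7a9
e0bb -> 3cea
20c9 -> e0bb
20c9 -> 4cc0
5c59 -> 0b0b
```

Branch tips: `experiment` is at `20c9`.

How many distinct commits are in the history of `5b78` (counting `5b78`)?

Walking parent pointers from 5b78: reachable set = {0f10, 5b78, a3ee, bce6, fae2}.
That is 5 commits.

5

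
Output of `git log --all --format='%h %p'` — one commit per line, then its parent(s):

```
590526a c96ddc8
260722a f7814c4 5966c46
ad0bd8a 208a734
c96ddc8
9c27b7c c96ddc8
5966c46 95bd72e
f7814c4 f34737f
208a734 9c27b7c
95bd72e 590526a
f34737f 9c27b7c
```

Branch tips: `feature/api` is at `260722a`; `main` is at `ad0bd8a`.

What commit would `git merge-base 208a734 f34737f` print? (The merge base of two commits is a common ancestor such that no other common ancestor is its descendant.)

9c27b7c

Ancestors of 208a734: {208a734, 9c27b7c, c96ddc8}.
Ancestors of f34737f: {9c27b7c, c96ddc8, f34737f}.
Common ancestors: {9c27b7c, c96ddc8}.
Among these, 9c27b7c is not an ancestor of any other common ancestor — it is the merge base.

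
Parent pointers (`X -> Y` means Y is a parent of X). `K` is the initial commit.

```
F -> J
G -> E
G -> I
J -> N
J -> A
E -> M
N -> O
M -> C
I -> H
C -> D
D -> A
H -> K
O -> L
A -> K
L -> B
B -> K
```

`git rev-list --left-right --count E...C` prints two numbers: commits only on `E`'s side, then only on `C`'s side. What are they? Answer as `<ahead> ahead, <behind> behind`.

2 ahead, 0 behind

Reachable from E: {A, C, D, E, K, M}.
Reachable from C: {A, C, D, K}.
Only in E's history (ahead): {E, M} — 2.
Only in C's history (behind): {} — 0.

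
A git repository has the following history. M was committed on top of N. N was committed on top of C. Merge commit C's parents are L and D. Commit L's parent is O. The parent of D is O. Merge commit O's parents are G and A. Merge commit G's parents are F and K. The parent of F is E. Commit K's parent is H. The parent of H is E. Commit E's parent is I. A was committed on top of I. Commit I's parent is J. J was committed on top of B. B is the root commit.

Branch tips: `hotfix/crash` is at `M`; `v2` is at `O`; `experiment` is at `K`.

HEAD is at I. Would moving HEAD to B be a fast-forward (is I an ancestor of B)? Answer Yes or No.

A fast-forward from I to B is possible iff I is an ancestor of B.
Ancestors of B: {B}.
I is not among them, so fast-forward is not possible.

No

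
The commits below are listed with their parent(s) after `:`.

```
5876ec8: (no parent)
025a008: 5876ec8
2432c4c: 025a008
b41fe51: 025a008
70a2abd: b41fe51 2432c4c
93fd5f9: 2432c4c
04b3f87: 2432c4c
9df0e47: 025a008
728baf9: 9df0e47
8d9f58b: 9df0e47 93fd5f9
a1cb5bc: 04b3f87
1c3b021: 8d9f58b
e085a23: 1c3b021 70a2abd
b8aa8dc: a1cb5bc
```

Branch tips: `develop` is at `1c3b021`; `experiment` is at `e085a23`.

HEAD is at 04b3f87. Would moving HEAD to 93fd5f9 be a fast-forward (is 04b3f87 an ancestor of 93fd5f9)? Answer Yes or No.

A fast-forward from 04b3f87 to 93fd5f9 is possible iff 04b3f87 is an ancestor of 93fd5f9.
Ancestors of 93fd5f9: {025a008, 2432c4c, 5876ec8, 93fd5f9}.
04b3f87 is not among them, so fast-forward is not possible.

No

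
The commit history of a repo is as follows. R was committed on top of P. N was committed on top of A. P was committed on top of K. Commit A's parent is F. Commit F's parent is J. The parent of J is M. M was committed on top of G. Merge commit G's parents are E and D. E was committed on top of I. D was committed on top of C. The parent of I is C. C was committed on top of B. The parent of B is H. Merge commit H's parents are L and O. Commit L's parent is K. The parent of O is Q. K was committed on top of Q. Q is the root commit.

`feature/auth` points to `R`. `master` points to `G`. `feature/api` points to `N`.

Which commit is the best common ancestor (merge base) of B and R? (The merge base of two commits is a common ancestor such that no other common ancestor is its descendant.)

K

Ancestors of B: {B, H, K, L, O, Q}.
Ancestors of R: {K, P, Q, R}.
Common ancestors: {K, Q}.
Among these, K is not an ancestor of any other common ancestor — it is the merge base.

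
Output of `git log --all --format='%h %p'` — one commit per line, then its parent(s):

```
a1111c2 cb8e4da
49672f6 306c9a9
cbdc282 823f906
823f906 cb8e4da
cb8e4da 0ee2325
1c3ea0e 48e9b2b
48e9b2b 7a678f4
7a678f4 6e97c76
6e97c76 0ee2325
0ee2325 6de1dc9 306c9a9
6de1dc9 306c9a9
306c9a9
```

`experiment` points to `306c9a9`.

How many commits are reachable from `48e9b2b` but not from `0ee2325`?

3

Reachable from 48e9b2b: {0ee2325, 306c9a9, 48e9b2b, 6de1dc9, 6e97c76, 7a678f4}.
Reachable from 0ee2325: {0ee2325, 306c9a9, 6de1dc9}.
In 48e9b2b's history but not 0ee2325's: {48e9b2b, 6e97c76, 7a678f4} — 3 commits.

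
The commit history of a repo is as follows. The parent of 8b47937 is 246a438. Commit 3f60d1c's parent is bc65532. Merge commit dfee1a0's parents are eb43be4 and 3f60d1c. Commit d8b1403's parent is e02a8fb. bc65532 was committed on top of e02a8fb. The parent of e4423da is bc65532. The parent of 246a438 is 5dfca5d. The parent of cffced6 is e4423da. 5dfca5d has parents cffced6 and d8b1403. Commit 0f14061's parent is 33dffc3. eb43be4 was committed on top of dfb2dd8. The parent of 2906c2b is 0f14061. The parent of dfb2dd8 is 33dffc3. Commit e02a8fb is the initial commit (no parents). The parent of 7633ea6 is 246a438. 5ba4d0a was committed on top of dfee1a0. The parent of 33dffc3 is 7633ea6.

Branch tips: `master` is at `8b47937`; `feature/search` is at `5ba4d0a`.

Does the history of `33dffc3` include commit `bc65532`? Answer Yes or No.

Ancestors of 33dffc3 (commits reachable by following parents): {246a438, 33dffc3, 5dfca5d, 7633ea6, bc65532, cffced6, d8b1403, e02a8fb, e4423da}.
bc65532 is in that set, so it is an ancestor of 33dffc3.

Yes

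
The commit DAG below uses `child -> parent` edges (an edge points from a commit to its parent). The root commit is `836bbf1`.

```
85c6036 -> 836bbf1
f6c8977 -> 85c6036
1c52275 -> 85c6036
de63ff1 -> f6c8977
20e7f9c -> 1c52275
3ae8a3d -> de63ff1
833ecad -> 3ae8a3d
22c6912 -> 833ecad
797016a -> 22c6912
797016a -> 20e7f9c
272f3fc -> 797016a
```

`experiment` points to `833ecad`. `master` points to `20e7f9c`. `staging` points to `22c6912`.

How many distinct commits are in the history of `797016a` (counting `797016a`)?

10

Walking parent pointers from 797016a: reachable set = {1c52275, 20e7f9c, 22c6912, 3ae8a3d, 797016a, 833ecad, 836bbf1, 85c6036, de63ff1, f6c8977}.
That is 10 commits.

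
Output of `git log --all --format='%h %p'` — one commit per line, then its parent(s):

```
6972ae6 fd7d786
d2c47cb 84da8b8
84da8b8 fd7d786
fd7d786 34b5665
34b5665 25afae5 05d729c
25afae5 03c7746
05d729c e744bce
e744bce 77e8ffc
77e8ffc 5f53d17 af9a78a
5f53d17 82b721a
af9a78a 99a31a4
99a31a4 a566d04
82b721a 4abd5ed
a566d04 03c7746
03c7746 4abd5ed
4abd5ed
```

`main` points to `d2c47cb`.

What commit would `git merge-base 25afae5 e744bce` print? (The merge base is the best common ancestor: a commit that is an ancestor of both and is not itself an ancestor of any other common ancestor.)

Ancestors of 25afae5: {03c7746, 25afae5, 4abd5ed}.
Ancestors of e744bce: {03c7746, 4abd5ed, 5f53d17, 77e8ffc, 82b721a, 99a31a4, a566d04, af9a78a, e744bce}.
Common ancestors: {03c7746, 4abd5ed}.
Among these, 03c7746 is not an ancestor of any other common ancestor — it is the merge base.

03c7746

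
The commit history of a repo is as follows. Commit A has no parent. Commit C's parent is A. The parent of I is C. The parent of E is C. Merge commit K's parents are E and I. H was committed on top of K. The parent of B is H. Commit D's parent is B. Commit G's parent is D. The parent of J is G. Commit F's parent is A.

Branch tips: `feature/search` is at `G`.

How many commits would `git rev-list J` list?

10

Walking parent pointers from J: reachable set = {A, B, C, D, E, G, H, I, J, K}.
That is 10 commits.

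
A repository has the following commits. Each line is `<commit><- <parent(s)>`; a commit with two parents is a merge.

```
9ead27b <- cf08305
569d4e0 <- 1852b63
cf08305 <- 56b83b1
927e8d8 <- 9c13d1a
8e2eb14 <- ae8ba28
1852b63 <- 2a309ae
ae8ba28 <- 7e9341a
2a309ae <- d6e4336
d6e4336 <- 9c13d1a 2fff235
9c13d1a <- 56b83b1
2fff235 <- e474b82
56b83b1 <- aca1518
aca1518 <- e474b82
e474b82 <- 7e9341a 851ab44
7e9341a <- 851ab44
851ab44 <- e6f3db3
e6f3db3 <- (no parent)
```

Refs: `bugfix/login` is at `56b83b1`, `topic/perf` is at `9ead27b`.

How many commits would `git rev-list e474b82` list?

4

Walking parent pointers from e474b82: reachable set = {7e9341a, 851ab44, e474b82, e6f3db3}.
That is 4 commits.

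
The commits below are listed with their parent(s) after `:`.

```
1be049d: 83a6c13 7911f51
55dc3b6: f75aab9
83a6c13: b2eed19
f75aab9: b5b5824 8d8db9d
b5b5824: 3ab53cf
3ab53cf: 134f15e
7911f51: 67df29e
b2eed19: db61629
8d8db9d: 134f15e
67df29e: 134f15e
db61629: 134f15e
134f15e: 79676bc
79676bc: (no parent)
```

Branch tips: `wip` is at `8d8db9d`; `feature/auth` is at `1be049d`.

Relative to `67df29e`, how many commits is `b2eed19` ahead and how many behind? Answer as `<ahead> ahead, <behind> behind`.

2 ahead, 1 behind

Reachable from b2eed19: {134f15e, 79676bc, b2eed19, db61629}.
Reachable from 67df29e: {134f15e, 67df29e, 79676bc}.
Only in b2eed19's history (ahead): {b2eed19, db61629} — 2.
Only in 67df29e's history (behind): {67df29e} — 1.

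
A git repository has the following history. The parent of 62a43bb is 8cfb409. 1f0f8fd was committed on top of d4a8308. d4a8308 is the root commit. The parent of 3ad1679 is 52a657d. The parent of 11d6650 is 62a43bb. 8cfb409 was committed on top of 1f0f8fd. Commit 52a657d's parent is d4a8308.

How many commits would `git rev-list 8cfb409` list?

3

Walking parent pointers from 8cfb409: reachable set = {1f0f8fd, 8cfb409, d4a8308}.
That is 3 commits.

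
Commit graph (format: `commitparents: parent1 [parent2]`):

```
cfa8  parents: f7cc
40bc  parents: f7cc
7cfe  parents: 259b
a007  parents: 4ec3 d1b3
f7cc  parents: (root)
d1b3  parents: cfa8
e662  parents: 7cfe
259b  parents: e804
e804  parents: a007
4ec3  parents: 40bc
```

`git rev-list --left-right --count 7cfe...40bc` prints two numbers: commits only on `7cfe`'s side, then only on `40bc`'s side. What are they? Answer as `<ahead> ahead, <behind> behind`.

Reachable from 7cfe: {259b, 40bc, 4ec3, 7cfe, a007, cfa8, d1b3, e804, f7cc}.
Reachable from 40bc: {40bc, f7cc}.
Only in 7cfe's history (ahead): {259b, 4ec3, 7cfe, a007, cfa8, d1b3, e804} — 7.
Only in 40bc's history (behind): {} — 0.

7 ahead, 0 behind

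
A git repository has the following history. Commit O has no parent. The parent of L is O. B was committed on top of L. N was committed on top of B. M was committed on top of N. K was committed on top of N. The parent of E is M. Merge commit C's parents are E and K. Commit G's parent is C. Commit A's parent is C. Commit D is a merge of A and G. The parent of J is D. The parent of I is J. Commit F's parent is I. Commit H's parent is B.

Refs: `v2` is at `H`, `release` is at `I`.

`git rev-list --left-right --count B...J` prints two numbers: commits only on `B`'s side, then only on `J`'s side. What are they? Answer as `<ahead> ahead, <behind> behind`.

Reachable from B: {B, L, O}.
Reachable from J: {A, B, C, D, E, G, J, K, L, M, N, O}.
Only in B's history (ahead): {} — 0.
Only in J's history (behind): {A, C, D, E, G, J, K, M, N} — 9.

0 ahead, 9 behind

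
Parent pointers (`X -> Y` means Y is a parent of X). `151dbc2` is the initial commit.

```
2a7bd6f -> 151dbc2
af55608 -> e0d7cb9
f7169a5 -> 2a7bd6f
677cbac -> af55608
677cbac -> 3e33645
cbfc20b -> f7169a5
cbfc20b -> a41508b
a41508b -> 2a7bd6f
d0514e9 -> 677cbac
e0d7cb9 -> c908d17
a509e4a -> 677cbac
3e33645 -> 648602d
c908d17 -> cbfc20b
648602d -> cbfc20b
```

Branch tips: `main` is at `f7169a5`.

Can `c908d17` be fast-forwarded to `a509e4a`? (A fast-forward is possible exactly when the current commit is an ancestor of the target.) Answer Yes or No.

A fast-forward from c908d17 to a509e4a is possible iff c908d17 is an ancestor of a509e4a.
Ancestors of a509e4a: {151dbc2, 2a7bd6f, 3e33645, 648602d, 677cbac, a41508b, a509e4a, af55608, c908d17, cbfc20b, e0d7cb9, f7169a5}.
c908d17 is among them, so fast-forward is possible.

Yes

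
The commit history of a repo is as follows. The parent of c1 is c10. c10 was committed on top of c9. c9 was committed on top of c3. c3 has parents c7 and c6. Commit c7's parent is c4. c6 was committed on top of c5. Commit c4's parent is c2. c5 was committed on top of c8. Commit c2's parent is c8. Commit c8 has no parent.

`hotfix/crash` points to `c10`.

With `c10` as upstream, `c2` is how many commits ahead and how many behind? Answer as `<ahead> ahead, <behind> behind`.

Reachable from c2: {c2, c8}.
Reachable from c10: {c10, c2, c3, c4, c5, c6, c7, c8, c9}.
Only in c2's history (ahead): {} — 0.
Only in c10's history (behind): {c10, c3, c4, c5, c6, c7, c9} — 7.

0 ahead, 7 behind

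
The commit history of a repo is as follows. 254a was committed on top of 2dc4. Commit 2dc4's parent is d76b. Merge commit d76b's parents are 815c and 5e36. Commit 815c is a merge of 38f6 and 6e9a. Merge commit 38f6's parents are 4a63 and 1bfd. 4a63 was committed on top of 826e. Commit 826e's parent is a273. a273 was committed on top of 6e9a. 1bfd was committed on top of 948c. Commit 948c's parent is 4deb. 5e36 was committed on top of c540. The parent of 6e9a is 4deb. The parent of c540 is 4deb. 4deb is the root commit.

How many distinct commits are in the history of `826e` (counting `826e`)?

Walking parent pointers from 826e: reachable set = {4deb, 6e9a, 826e, a273}.
That is 4 commits.

4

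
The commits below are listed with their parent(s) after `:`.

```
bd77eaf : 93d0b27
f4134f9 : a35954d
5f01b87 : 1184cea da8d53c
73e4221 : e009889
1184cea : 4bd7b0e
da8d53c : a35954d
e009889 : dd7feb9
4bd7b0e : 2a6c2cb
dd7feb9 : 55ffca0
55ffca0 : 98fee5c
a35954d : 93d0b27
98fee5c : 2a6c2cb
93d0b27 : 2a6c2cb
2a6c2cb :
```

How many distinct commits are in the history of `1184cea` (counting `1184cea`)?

3

Walking parent pointers from 1184cea: reachable set = {1184cea, 2a6c2cb, 4bd7b0e}.
That is 3 commits.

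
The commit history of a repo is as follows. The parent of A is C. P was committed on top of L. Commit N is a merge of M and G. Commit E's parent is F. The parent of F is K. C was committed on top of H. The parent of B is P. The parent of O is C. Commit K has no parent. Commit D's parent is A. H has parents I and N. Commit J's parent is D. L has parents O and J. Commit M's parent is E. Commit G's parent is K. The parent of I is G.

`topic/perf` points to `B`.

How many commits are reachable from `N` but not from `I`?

4

Reachable from N: {E, F, G, K, M, N}.
Reachable from I: {G, I, K}.
In N's history but not I's: {E, F, M, N} — 4 commits.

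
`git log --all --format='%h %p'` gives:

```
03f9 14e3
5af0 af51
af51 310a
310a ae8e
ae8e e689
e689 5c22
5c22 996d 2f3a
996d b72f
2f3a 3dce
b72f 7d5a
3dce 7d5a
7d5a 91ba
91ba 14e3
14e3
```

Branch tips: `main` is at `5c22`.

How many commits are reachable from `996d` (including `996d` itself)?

5

Walking parent pointers from 996d: reachable set = {14e3, 7d5a, 91ba, 996d, b72f}.
That is 5 commits.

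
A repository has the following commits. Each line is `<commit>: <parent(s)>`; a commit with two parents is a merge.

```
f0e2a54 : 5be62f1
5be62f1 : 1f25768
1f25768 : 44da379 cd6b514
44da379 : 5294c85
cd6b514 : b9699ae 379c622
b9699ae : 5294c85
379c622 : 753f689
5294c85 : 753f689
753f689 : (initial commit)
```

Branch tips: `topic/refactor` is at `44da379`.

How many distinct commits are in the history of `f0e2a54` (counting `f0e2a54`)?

9

Walking parent pointers from f0e2a54: reachable set = {1f25768, 379c622, 44da379, 5294c85, 5be62f1, 753f689, b9699ae, cd6b514, f0e2a54}.
That is 9 commits.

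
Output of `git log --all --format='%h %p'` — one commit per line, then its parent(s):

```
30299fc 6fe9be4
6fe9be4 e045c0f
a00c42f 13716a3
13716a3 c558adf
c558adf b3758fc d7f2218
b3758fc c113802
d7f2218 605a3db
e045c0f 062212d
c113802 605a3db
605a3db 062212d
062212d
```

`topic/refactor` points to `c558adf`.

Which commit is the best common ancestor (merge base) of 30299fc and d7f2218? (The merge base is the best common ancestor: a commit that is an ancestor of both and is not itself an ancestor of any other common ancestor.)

062212d

Ancestors of 30299fc: {062212d, 30299fc, 6fe9be4, e045c0f}.
Ancestors of d7f2218: {062212d, 605a3db, d7f2218}.
Common ancestors: {062212d}.
The only common ancestor is 062212d, so it is the merge base.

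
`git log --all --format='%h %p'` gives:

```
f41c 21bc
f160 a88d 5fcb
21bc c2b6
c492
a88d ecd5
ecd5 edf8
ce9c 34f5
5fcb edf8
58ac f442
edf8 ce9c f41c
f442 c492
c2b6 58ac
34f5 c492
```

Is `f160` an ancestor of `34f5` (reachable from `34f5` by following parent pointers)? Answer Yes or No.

Ancestors of 34f5: {34f5, c492}.
f160 is not in that set, so it is not an ancestor of 34f5.

No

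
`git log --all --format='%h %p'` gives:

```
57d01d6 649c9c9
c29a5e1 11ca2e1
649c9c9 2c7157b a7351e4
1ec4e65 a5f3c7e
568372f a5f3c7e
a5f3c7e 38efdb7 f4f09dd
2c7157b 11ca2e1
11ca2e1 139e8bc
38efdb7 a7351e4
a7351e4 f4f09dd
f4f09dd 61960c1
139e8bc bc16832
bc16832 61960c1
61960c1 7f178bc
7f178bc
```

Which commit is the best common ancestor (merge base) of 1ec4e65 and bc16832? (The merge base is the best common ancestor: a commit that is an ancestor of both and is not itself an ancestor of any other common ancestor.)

61960c1

Ancestors of 1ec4e65: {1ec4e65, 38efdb7, 61960c1, 7f178bc, a5f3c7e, a7351e4, f4f09dd}.
Ancestors of bc16832: {61960c1, 7f178bc, bc16832}.
Common ancestors: {61960c1, 7f178bc}.
Among these, 61960c1 is not an ancestor of any other common ancestor — it is the merge base.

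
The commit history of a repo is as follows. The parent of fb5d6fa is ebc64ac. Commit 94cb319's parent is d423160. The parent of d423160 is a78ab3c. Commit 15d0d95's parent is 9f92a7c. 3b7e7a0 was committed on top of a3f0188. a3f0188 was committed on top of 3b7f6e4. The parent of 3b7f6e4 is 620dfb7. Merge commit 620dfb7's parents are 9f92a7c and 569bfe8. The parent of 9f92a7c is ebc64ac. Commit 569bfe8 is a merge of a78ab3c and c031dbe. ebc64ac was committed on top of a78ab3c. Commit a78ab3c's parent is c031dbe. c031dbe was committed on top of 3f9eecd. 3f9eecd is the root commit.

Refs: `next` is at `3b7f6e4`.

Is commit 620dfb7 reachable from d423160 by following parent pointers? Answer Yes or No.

Ancestors of d423160: {3f9eecd, a78ab3c, c031dbe, d423160}.
620dfb7 is not in that set, so it is not an ancestor of d423160.

No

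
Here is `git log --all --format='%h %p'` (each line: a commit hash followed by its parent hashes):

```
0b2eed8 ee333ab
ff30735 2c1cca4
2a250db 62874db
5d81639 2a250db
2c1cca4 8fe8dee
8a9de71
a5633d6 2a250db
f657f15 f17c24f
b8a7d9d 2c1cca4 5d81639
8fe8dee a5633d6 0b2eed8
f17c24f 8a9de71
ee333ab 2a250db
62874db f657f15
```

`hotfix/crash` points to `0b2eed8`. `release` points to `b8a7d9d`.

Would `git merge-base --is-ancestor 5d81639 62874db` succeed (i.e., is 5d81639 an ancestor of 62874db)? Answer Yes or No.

No

Ancestors of 62874db: {62874db, 8a9de71, f17c24f, f657f15}.
5d81639 is not in that set, so it is not an ancestor of 62874db.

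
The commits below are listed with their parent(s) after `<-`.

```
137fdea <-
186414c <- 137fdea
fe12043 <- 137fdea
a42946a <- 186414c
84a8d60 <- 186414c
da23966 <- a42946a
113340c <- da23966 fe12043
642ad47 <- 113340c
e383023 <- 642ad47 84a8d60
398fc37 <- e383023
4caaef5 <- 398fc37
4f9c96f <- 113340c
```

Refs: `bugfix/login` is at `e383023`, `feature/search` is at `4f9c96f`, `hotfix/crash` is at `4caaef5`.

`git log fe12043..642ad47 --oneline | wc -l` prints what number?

Reachable from 642ad47: {113340c, 137fdea, 186414c, 642ad47, a42946a, da23966, fe12043}.
Reachable from fe12043: {137fdea, fe12043}.
In 642ad47's history but not fe12043's: {113340c, 186414c, 642ad47, a42946a, da23966} — 5 commits.

5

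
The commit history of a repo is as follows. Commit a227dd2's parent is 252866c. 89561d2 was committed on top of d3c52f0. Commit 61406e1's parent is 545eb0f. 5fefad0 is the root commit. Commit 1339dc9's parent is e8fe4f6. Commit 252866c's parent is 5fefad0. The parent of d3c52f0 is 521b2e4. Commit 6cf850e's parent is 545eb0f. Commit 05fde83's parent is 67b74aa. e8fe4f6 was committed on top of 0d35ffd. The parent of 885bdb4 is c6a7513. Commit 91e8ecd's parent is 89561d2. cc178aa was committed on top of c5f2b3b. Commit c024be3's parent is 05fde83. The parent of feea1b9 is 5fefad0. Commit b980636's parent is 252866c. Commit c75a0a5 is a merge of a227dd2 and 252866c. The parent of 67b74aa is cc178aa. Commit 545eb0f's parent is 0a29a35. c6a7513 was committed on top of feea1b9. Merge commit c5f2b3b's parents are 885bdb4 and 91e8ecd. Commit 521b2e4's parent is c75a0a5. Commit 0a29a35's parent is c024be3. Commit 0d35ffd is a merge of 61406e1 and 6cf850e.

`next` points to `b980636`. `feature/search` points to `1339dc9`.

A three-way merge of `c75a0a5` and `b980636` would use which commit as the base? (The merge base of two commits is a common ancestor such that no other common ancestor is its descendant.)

Ancestors of c75a0a5: {252866c, 5fefad0, a227dd2, c75a0a5}.
Ancestors of b980636: {252866c, 5fefad0, b980636}.
Common ancestors: {252866c, 5fefad0}.
Among these, 252866c is not an ancestor of any other common ancestor — it is the merge base.

252866c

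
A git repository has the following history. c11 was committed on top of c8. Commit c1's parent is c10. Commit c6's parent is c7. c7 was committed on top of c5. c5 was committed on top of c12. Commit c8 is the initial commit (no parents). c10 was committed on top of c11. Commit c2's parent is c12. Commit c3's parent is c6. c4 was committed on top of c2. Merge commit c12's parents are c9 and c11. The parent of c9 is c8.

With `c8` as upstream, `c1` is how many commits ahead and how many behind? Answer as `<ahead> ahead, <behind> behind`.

3 ahead, 0 behind

Reachable from c1: {c1, c10, c11, c8}.
Reachable from c8: {c8}.
Only in c1's history (ahead): {c1, c10, c11} — 3.
Only in c8's history (behind): {} — 0.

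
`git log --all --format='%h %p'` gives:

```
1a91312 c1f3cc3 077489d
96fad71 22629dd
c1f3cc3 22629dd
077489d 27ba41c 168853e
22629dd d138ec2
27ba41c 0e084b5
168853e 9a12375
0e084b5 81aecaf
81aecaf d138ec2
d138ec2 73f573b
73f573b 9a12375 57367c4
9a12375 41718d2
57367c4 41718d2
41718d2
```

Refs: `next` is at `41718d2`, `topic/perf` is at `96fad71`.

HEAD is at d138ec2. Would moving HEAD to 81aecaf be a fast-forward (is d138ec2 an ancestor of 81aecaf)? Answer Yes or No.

Yes

A fast-forward from d138ec2 to 81aecaf is possible iff d138ec2 is an ancestor of 81aecaf.
Ancestors of 81aecaf: {41718d2, 57367c4, 73f573b, 81aecaf, 9a12375, d138ec2}.
d138ec2 is among them, so fast-forward is possible.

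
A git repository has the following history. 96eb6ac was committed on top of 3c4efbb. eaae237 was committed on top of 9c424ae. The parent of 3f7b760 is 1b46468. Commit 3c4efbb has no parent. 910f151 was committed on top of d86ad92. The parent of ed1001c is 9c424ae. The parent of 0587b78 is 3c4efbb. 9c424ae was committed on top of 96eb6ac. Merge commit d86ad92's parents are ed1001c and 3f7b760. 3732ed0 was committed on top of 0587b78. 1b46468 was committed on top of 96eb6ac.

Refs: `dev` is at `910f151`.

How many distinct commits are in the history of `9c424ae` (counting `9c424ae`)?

3

Walking parent pointers from 9c424ae: reachable set = {3c4efbb, 96eb6ac, 9c424ae}.
That is 3 commits.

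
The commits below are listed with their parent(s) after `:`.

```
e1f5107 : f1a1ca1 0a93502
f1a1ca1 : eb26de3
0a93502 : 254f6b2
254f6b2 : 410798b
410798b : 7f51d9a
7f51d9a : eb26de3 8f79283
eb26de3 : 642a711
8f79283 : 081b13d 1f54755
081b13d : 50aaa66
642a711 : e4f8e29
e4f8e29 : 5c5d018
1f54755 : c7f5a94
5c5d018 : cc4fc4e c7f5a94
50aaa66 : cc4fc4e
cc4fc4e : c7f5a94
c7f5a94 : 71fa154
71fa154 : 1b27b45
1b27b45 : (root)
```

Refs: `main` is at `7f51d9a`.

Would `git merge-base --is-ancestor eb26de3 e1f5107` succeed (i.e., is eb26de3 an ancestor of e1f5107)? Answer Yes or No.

Yes

Ancestors of e1f5107 (commits reachable by following parents): {081b13d, 0a93502, 1b27b45, 1f54755, 254f6b2, 410798b, 50aaa66, 5c5d018, 642a711, 71fa154, 7f51d9a, 8f79283, c7f5a94, cc4fc4e, e1f5107, e4f8e29, eb26de3, f1a1ca1}.
eb26de3 is in that set, so it is an ancestor of e1f5107.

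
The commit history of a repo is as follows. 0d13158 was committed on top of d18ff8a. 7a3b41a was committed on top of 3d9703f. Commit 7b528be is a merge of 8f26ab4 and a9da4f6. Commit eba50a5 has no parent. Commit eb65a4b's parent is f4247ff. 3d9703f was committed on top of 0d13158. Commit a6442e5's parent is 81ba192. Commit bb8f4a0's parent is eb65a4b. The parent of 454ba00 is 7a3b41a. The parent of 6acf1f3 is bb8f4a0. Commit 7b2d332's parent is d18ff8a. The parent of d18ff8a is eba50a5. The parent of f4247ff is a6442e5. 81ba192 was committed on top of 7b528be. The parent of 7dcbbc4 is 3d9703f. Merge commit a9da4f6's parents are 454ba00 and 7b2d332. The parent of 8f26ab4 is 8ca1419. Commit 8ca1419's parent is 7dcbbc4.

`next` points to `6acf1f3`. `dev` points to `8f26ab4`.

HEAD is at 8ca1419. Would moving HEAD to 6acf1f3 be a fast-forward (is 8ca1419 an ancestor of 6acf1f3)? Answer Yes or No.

Yes

A fast-forward from 8ca1419 to 6acf1f3 is possible iff 8ca1419 is an ancestor of 6acf1f3.
Ancestors of 6acf1f3: {0d13158, 3d9703f, 454ba00, 6acf1f3, 7a3b41a, 7b2d332, 7b528be, 7dcbbc4, 81ba192, 8ca1419, 8f26ab4, a6442e5, a9da4f6, bb8f4a0, d18ff8a, eb65a4b, eba50a5, f4247ff}.
8ca1419 is among them, so fast-forward is possible.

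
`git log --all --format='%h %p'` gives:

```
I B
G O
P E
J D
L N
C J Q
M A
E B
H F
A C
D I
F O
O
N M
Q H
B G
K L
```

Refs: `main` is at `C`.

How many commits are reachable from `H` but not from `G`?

2

Reachable from H: {F, H, O}.
Reachable from G: {G, O}.
In H's history but not G's: {F, H} — 2 commits.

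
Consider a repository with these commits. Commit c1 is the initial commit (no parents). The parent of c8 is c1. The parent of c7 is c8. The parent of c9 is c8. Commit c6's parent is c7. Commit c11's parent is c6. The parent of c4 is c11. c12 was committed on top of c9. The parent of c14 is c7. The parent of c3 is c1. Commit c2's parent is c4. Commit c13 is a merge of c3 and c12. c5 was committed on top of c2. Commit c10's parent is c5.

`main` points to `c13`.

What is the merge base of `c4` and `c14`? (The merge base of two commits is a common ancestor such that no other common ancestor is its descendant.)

c7

Ancestors of c4: {c1, c11, c4, c6, c7, c8}.
Ancestors of c14: {c1, c14, c7, c8}.
Common ancestors: {c1, c7, c8}.
Among these, c7 is not an ancestor of any other common ancestor — it is the merge base.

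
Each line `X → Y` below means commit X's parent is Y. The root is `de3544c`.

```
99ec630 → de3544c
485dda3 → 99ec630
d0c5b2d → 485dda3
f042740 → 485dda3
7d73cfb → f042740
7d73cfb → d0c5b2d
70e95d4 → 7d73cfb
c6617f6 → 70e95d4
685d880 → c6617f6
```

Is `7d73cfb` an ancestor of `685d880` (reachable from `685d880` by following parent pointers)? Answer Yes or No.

Yes

Ancestors of 685d880 (commits reachable by following parents): {485dda3, 685d880, 70e95d4, 7d73cfb, 99ec630, c6617f6, d0c5b2d, de3544c, f042740}.
7d73cfb is in that set, so it is an ancestor of 685d880.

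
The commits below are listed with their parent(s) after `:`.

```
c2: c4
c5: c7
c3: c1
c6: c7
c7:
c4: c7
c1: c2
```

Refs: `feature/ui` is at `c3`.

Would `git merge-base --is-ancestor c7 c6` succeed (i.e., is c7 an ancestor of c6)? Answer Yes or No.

Ancestors of c6 (commits reachable by following parents): {c6, c7}.
c7 is in that set, so it is an ancestor of c6.

Yes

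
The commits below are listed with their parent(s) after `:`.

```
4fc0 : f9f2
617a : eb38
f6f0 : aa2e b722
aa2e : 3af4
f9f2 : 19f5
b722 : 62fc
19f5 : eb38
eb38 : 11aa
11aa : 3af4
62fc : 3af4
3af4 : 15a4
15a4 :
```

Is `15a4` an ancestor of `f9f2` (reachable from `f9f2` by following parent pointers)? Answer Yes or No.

Ancestors of f9f2 (commits reachable by following parents): {11aa, 15a4, 19f5, 3af4, eb38, f9f2}.
15a4 is in that set, so it is an ancestor of f9f2.

Yes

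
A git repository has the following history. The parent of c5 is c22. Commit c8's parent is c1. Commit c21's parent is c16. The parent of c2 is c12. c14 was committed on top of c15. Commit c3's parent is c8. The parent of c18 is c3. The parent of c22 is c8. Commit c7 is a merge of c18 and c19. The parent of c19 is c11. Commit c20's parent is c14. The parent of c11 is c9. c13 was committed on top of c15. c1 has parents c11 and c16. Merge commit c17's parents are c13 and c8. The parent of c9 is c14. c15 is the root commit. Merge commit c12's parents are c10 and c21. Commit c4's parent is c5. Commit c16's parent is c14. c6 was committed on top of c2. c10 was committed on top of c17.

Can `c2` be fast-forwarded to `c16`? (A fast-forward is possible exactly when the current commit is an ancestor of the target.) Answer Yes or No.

No

A fast-forward from c2 to c16 is possible iff c2 is an ancestor of c16.
Ancestors of c16: {c14, c15, c16}.
c2 is not among them, so fast-forward is not possible.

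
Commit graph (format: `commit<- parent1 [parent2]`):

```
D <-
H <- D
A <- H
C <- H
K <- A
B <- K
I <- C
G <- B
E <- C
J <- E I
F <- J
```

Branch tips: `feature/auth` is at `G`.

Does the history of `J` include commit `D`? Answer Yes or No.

Yes

Ancestors of J (commits reachable by following parents): {C, D, E, H, I, J}.
D is in that set, so it is an ancestor of J.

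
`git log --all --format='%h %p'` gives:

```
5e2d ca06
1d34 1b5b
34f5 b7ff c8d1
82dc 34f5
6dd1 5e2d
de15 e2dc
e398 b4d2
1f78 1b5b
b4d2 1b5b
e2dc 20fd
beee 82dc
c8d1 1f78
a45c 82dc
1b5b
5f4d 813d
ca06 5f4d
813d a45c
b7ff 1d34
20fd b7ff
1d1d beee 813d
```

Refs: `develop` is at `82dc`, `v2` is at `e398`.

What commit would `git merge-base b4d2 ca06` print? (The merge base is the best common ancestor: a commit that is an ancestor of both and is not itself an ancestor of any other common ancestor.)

1b5b

Ancestors of b4d2: {1b5b, b4d2}.
Ancestors of ca06: {1b5b, 1d34, 1f78, 34f5, 5f4d, 813d, 82dc, a45c, b7ff, c8d1, ca06}.
Common ancestors: {1b5b}.
The only common ancestor is 1b5b, so it is the merge base.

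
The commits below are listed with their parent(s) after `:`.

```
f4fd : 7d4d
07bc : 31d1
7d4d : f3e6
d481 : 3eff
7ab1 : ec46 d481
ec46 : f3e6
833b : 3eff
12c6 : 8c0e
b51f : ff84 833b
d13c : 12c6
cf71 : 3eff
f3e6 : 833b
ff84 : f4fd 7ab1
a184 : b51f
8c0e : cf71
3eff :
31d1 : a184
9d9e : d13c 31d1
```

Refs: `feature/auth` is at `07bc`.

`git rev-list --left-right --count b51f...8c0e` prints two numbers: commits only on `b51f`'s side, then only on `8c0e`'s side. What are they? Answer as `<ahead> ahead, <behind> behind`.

9 ahead, 2 behind

Reachable from b51f: {3eff, 7ab1, 7d4d, 833b, b51f, d481, ec46, f3e6, f4fd, ff84}.
Reachable from 8c0e: {3eff, 8c0e, cf71}.
Only in b51f's history (ahead): {7ab1, 7d4d, 833b, b51f, d481, ec46, f3e6, f4fd, ff84} — 9.
Only in 8c0e's history (behind): {8c0e, cf71} — 2.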